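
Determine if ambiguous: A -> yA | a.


right-linear, alternatives start with distinct terminals 'y' vs 'a': unique leftmost derivation
Unambiguous


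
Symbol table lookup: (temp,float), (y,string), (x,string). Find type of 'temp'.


Lookup 'temp' → type float


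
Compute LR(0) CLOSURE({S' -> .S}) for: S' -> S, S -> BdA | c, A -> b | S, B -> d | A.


Start: S' -> .S
For each item with dot before a nonterminal B, add B -> .γ for every B-production
Closure: [S' -> .S, S -> .BdA, S -> .c, B -> .d, B -> .A, A -> .b, A -> .S]


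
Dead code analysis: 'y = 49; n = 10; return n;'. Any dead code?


y is assigned but never read
Dead: 'y = 49'


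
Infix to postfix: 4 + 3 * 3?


* has higher precedence, evaluate 3*3 first
Postfix: 4 3 3 * +


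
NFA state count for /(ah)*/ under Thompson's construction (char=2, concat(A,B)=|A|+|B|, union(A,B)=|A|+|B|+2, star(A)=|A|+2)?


Syntax tree has 2 char leaf(s), 0 union(s), 1 star(s)
chars contribute 2×2 = 4; each union adds +2; each star adds +2
Total: 4 + 0 + 2 = 6 states


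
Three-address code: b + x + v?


Break into single-operator statements:
t1 = b + x
t2 = t1 + v


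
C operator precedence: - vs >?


'-' is additive (level 9); '>' is relational (level 7)
Higher level binds tighter
'-' has higher precedence than '>'


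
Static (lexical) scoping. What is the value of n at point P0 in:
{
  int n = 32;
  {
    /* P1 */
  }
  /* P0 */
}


n declared in the same block as P0
n = 32


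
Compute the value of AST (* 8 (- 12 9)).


Evaluate inner: (- 12 9) = 3
Evaluate root: (* 8 3) = 24
Result: 24


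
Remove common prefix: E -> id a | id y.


Common prefix: 'id'
Factored: E -> id E', E' -> a | y


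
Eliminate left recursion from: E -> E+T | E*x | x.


Left-recursive alternatives: E+T, E*x; non-recursive: x
Introduce E': E -> xE', E' -> +TE' | *xE' | ε


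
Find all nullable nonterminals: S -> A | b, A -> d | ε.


A nonterminal is nullable iff some alternative derives ε (directly, or every symbol in it is nullable)
Nullable: {A, S}


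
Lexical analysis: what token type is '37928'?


Pattern: digits only
Type: INTEGER_LITERAL


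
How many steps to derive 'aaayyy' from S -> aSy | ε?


Derivation: S => aSy => aaSyy => aaaSyyy => aaayyy
Steps: 4


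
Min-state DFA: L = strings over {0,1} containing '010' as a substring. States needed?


KMP-style automaton: 3 progress states + 1 absorbing accept = 4
Minimal DFA: 4 states


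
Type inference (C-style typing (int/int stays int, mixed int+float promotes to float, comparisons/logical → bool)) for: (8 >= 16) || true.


Operand types: bool || bool
Rule: logical operators take bool operands and yield bool
Result type: bool


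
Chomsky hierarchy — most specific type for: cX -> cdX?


LHS has context (more than one symbol) and |LHS| ≤ |RHS|
Classification: Type 1 (Context-Sensitive)


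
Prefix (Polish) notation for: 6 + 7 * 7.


'*' binds tighter: tree is (+ 6 (* 7 7))
Prefix: + 6 * 7 7


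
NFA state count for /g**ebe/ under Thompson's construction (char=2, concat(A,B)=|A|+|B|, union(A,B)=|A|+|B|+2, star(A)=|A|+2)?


Syntax tree has 4 char leaf(s), 0 union(s), 2 star(s)
chars contribute 4×2 = 8; each union adds +2; each star adds +2
Total: 8 + 0 + 4 = 12 states


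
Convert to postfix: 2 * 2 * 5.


Left to right (same or higher precedence on left)
Postfix: 2 2 * 5 *


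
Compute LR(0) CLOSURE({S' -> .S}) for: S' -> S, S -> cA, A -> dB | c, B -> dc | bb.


Start: S' -> .S
For each item with dot before a nonterminal B, add B -> .γ for every B-production
Closure: [S' -> .S, S -> .cA]


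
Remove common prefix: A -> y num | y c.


Common prefix: 'y'
Factored: A -> y A', A' -> num | c


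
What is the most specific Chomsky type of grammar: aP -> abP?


LHS has context (more than one symbol) and |LHS| ≤ |RHS|
Classification: Type 1 (Context-Sensitive)


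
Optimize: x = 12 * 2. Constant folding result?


12 * 2 = 24 at compile time
Optimized: x = 24


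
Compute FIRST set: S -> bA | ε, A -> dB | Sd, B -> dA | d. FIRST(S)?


Per alternative of S: FIRST(bA) = {b}; FIRST(ε) = {ε}
FIRST(S) = {b, ε}


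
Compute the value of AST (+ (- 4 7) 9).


Evaluate inner: (- 4 7) = -3
Evaluate root: (+ -3 9) = 6
Result: 6


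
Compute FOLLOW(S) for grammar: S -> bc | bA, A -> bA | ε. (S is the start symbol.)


$ ∈ FOLLOW(S). For each A -> αBβ: add FIRST(β)\{ε} to FOLLOW(B); if β nullable, add FOLLOW(A).
FOLLOW(S) = {$}


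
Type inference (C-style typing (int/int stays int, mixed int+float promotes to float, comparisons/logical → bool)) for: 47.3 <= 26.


Operand types: float <= int
Rule: comparison yields bool
Result type: bool


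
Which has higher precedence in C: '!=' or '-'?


'-' is additive (level 9); '!=' is equality (level 6)
Higher level binds tighter
'-' has higher precedence than '!='


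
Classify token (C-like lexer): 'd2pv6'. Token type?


Pattern: letter/underscore followed by alphanumerics, not a keyword
Type: IDENTIFIER


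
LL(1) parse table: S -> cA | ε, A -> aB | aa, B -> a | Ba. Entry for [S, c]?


For [S, c]: 'c' ∈ FIRST(cA)
Entry: S -> cA


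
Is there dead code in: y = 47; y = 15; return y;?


first assignment to y is overwritten before any read
Dead: 'y = 47'


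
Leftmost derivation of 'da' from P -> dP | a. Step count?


Derivation: P => dP => da
Steps: 2


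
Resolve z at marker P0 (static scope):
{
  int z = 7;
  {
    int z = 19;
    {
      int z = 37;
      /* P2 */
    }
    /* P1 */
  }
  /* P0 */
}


z declared in the same block as P0
z = 7


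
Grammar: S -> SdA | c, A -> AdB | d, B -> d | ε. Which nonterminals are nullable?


A nonterminal is nullable iff some alternative derives ε (directly, or every symbol in it is nullable)
Nullable: {B}


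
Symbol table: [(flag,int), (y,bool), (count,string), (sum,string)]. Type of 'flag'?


Lookup 'flag' → type int


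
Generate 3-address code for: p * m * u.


Break into single-operator statements:
t1 = p * m
t2 = t1 * u


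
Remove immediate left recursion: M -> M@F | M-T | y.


Left-recursive alternatives: M@F, M-T; non-recursive: y
Introduce M': M -> yM', M' -> @FM' | -TM' | ε


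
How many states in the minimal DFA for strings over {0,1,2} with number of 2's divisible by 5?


Track (count of 2) mod 5: states 0..4, accept at 0
Minimal DFA: 5 states


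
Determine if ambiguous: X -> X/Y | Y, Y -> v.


precedence layered via separate nonterminal Y: deterministic
Unambiguous


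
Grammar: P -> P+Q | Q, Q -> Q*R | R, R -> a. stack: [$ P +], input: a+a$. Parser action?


no handle ('P+' is not any RHS); shift 'a'
Action: shift


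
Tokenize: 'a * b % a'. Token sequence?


Scan left to right, longest-match per lexeme
Tokens: ID(a), OP(*), ID(b), OP(%), ID(a)


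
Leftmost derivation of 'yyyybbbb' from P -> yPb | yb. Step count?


Derivation: P => yPb => yyPbb => yyyPbbb => yyyybbbb
Steps: 4


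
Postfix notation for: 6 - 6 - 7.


Left to right (same or higher precedence on left)
Postfix: 6 6 - 7 -


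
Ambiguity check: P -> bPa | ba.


balanced b^n…a^n: each string has a unique parse
Unambiguous


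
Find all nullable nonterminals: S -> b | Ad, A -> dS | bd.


A nonterminal is nullable iff some alternative derives ε (directly, or every symbol in it is nullable)
Nullable: {}


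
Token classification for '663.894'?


Pattern: digits with a decimal point
Type: FLOAT_LITERAL


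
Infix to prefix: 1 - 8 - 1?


left-to-right (same/higher precedence on left): tree is (- (- 1 8) 1)
Prefix: - - 1 8 1


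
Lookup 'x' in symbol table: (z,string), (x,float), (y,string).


Lookup 'x' → type float


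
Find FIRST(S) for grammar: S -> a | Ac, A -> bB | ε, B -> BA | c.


Per alternative of S: FIRST(a) = {a}; FIRST(Ac) = {b, c}
FIRST(S) = {a, b, c}


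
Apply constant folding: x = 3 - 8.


3 - 8 = -5 at compile time
Optimized: x = -5


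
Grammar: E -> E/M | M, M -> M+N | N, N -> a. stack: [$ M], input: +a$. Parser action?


shift '+' to continue M -> M+N
Action: shift


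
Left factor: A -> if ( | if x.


Common prefix: 'if'
Factored: A -> if A', A' -> ( | x


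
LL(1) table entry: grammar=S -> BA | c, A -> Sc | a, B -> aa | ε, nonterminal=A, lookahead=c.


For [A, c]: 'c' ∈ FIRST(Sc)
Entry: A -> Sc


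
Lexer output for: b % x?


Scan left to right, longest-match per lexeme
Tokens: ID(b), OP(%), ID(x)


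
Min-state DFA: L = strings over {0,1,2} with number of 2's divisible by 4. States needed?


Track (count of 2) mod 4: states 0..3, accept at 0
Minimal DFA: 4 states


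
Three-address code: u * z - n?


Break into single-operator statements:
t1 = u * z
t2 = t1 - n


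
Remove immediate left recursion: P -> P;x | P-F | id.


Left-recursive alternatives: P;x, P-F; non-recursive: id
Introduce P': P -> idP', P' -> ;xP' | -FP' | ε


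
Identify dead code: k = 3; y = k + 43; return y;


k is read by y's definition; y is returned
No dead code


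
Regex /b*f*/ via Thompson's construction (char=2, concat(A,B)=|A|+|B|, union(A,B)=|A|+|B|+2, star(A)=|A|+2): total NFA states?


Syntax tree has 2 char leaf(s), 0 union(s), 2 star(s)
chars contribute 2×2 = 4; each union adds +2; each star adds +2
Total: 4 + 0 + 4 = 8 states


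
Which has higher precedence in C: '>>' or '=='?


'>>' is shift (level 8); '==' is equality (level 6)
Higher level binds tighter
'>>' has higher precedence than '=='


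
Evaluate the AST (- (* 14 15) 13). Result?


Evaluate inner: (* 14 15) = 210
Evaluate root: (- 210 13) = 197
Result: 197


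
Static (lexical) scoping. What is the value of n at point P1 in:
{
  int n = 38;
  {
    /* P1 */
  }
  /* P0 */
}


P1's block does not declare n; resolves to the enclosing declaration at depth 0
n = 38


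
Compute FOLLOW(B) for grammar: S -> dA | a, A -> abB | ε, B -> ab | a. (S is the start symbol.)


$ ∈ FOLLOW(S). For each A -> αBβ: add FIRST(β)\{ε} to FOLLOW(B); if β nullable, add FOLLOW(A).
FOLLOW(B) = {$}


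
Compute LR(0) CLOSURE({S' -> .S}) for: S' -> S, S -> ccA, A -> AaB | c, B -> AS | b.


Start: S' -> .S
For each item with dot before a nonterminal B, add B -> .γ for every B-production
Closure: [S' -> .S, S -> .ccA]


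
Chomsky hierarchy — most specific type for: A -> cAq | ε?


Single nonterminal LHS, but c^n q^n is not regular
Classification: Type 2 (Context-Free)


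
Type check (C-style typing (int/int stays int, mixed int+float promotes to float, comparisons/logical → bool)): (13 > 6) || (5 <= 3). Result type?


Operand types: bool || bool
Rule: logical operators take bool operands and yield bool
Result type: bool


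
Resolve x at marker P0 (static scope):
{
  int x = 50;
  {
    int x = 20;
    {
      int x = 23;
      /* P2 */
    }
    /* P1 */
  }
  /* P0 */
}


x declared in the same block as P0
x = 50


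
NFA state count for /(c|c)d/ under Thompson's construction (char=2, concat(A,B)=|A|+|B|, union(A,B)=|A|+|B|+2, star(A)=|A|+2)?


Syntax tree has 3 char leaf(s), 1 union(s), 0 star(s)
chars contribute 3×2 = 6; each union adds +2; each star adds +2
Total: 6 + 2 + 0 = 8 states


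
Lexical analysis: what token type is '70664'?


Pattern: digits only
Type: INTEGER_LITERAL


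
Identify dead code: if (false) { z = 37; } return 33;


condition is constant false, so the whole block is unreachable
Dead: 'if (false) { z = 37; }'


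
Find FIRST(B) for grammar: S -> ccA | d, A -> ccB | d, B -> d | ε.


Per alternative of B: FIRST(d) = {d}; FIRST(ε) = {ε}
FIRST(B) = {d, ε}


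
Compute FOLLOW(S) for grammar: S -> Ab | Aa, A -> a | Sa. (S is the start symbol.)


$ ∈ FOLLOW(S). For each A -> αBβ: add FIRST(β)\{ε} to FOLLOW(B); if β nullable, add FOLLOW(A).
FOLLOW(S) = {$, a}


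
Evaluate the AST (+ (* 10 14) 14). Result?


Evaluate inner: (* 10 14) = 140
Evaluate root: (+ 140 14) = 154
Result: 154


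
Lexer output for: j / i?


Scan left to right, longest-match per lexeme
Tokens: ID(j), OP(/), ID(i)


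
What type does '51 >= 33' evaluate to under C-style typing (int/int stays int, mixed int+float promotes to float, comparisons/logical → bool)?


Operand types: int >= int
Rule: comparison yields bool
Result type: bool


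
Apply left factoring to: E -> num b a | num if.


Common prefix: 'num'
Factored: E -> num E', E' -> b a | if


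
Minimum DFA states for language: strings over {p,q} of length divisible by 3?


Track length mod 3: states 0..2, accept at 0
Minimal DFA: 3 states


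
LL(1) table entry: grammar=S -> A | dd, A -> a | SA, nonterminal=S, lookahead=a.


For [S, a]: 'a' ∈ FIRST(A)
Entry: S -> A


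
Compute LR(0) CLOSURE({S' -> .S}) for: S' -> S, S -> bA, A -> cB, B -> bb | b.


Start: S' -> .S
For each item with dot before a nonterminal B, add B -> .γ for every B-production
Closure: [S' -> .S, S -> .bA]


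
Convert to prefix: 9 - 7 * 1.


'*' binds tighter: tree is (- 9 (* 7 1))
Prefix: - 9 * 7 1


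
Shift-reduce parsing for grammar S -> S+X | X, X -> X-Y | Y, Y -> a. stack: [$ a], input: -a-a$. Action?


'a' on top is the handle for Y -> a
Action: reduce (Y -> a)


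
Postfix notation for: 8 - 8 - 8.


Left to right (same or higher precedence on left)
Postfix: 8 8 - 8 -


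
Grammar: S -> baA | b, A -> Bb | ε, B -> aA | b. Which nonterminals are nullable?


A nonterminal is nullable iff some alternative derives ε (directly, or every symbol in it is nullable)
Nullable: {A}


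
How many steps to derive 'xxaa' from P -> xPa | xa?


Derivation: P => xPa => xxaa
Steps: 2


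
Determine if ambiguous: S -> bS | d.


right-linear, alternatives start with distinct terminals 'b' vs 'd': unique leftmost derivation
Unambiguous


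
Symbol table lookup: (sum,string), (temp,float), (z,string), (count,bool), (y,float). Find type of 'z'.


Lookup 'z' → type string


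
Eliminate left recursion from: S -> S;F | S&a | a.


Left-recursive alternatives: S;F, S&a; non-recursive: a
Introduce S': S -> aS', S' -> ;FS' | &aS' | ε


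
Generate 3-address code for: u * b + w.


Break into single-operator statements:
t1 = u * b
t2 = t1 + w


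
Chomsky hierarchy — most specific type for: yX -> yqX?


LHS has context (more than one symbol) and |LHS| ≤ |RHS|
Classification: Type 1 (Context-Sensitive)


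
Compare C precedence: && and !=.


'!=' is equality (level 6); '&&' is logical AND (level 2)
Higher level binds tighter
'!=' has higher precedence than '&&'


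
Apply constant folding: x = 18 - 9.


18 - 9 = 9 at compile time
Optimized: x = 9


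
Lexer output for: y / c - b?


Scan left to right, longest-match per lexeme
Tokens: ID(y), OP(/), ID(c), OP(-), ID(b)


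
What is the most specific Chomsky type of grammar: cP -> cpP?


LHS has context (more than one symbol) and |LHS| ≤ |RHS|
Classification: Type 1 (Context-Sensitive)


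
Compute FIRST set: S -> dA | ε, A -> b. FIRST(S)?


Per alternative of S: FIRST(dA) = {d}; FIRST(ε) = {ε}
FIRST(S) = {d, ε}


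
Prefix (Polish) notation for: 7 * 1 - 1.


left-to-right (same/higher precedence on left): tree is (- (* 7 1) 1)
Prefix: - * 7 1 1


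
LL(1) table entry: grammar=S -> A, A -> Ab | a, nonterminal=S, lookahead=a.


For [S, a]: 'a' ∈ FIRST(A)
Entry: S -> A


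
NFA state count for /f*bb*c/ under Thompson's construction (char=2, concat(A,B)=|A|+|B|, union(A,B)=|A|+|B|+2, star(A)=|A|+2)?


Syntax tree has 4 char leaf(s), 0 union(s), 2 star(s)
chars contribute 4×2 = 8; each union adds +2; each star adds +2
Total: 8 + 0 + 4 = 12 states


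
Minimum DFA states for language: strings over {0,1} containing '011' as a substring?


KMP-style automaton: 3 progress states + 1 absorbing accept = 4
Minimal DFA: 4 states


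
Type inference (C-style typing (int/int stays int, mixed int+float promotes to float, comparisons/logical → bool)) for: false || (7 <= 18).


Operand types: bool || bool
Rule: logical operators take bool operands and yield bool
Result type: bool


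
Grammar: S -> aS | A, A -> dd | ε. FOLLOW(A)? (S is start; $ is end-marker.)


$ ∈ FOLLOW(S). For each A -> αBβ: add FIRST(β)\{ε} to FOLLOW(B); if β nullable, add FOLLOW(A).
FOLLOW(A) = {$}


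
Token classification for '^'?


Pattern: operator symbol
Type: OPERATOR


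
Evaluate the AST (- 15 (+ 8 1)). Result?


Evaluate inner: (+ 8 1) = 9
Evaluate root: (- 15 9) = 6
Result: 6


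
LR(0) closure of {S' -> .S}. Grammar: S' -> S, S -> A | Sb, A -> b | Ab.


Start: S' -> .S
For each item with dot before a nonterminal B, add B -> .γ for every B-production
Closure: [S' -> .S, S -> .A, S -> .Sb, A -> .b, A -> .Ab]


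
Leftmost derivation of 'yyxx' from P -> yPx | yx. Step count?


Derivation: P => yPx => yyxx
Steps: 2


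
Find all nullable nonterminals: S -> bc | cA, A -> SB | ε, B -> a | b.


A nonterminal is nullable iff some alternative derives ε (directly, or every symbol in it is nullable)
Nullable: {A}


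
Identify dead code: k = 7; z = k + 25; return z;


k is read by z's definition; z is returned
No dead code


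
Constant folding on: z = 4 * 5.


4 * 5 = 20 at compile time
Optimized: z = 20


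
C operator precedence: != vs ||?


'!=' is equality (level 6); '||' is logical OR (level 1)
Higher level binds tighter
'!=' has higher precedence than '||'


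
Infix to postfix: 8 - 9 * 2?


* has higher precedence, evaluate 9*2 first
Postfix: 8 9 2 * -


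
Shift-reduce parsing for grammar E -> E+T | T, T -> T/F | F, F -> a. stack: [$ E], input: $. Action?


start symbol E on stack, input exhausted
Action: accept


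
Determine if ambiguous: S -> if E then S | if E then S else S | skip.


dangling else: 'if E then if E then skip else skip' parses two ways
Ambiguous


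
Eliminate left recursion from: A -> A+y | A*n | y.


Left-recursive alternatives: A+y, A*n; non-recursive: y
Introduce A': A -> yA', A' -> +yA' | *nA' | ε


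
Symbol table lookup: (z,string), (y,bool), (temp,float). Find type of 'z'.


Lookup 'z' → type string


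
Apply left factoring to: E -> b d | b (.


Common prefix: 'b'
Factored: E -> b E', E' -> d | (


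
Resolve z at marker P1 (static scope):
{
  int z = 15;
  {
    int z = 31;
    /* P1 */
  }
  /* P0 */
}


z declared in the same block as P1
z = 31


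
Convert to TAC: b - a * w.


Break into single-operator statements:
t1 = a * w
t2 = b - t1


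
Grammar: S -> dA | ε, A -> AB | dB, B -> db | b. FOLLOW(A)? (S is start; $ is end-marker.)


$ ∈ FOLLOW(S). For each A -> αBβ: add FIRST(β)\{ε} to FOLLOW(B); if β nullable, add FOLLOW(A).
FOLLOW(A) = {$, b, d}


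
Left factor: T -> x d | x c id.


Common prefix: 'x'
Factored: T -> x T', T' -> d | c id


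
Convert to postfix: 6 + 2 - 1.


Left to right (same or higher precedence on left)
Postfix: 6 2 + 1 -


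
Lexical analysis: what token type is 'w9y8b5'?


Pattern: letter/underscore followed by alphanumerics, not a keyword
Type: IDENTIFIER


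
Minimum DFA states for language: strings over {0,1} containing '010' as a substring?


KMP-style automaton: 3 progress states + 1 absorbing accept = 4
Minimal DFA: 4 states


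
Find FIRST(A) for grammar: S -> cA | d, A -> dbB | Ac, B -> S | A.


Per alternative of A: FIRST(dbB) = {d}; FIRST(Ac) = {d}
FIRST(A) = {d}


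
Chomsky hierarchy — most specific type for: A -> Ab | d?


Left-linear: every RHS is a terminal or one nonterminal followed by a terminal
Classification: Type 3 (Regular)


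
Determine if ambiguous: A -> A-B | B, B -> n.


precedence layered via separate nonterminal B: deterministic
Unambiguous


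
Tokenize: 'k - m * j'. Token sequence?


Scan left to right, longest-match per lexeme
Tokens: ID(k), OP(-), ID(m), OP(*), ID(j)


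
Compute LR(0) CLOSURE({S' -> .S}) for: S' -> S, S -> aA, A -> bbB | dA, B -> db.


Start: S' -> .S
For each item with dot before a nonterminal B, add B -> .γ for every B-production
Closure: [S' -> .S, S -> .aA]


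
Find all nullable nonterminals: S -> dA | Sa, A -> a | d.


A nonterminal is nullable iff some alternative derives ε (directly, or every symbol in it is nullable)
Nullable: {}


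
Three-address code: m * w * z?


Break into single-operator statements:
t1 = m * w
t2 = t1 * z


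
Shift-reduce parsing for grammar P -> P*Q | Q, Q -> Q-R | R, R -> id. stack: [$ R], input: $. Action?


'R' (not preceded by Q-) is the handle for Q -> R
Action: reduce (Q -> R)


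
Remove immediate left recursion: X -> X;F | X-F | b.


Left-recursive alternatives: X;F, X-F; non-recursive: b
Introduce X': X -> bX', X' -> ;FX' | -FX' | ε


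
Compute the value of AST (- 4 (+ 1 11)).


Evaluate inner: (+ 1 11) = 12
Evaluate root: (- 4 12) = -8
Result: -8


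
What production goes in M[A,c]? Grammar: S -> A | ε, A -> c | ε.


For [A, c]: 'c' ∈ FIRST(c)
Entry: A -> c


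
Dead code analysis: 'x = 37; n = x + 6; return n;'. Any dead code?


x is read by n's definition; n is returned
No dead code


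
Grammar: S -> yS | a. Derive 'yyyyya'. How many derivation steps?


Derivation: S => yS => yyS => yyyS => yyyyS => yyyyyS => yyyyya
Steps: 6


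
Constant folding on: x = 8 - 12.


8 - 12 = -4 at compile time
Optimized: x = -4


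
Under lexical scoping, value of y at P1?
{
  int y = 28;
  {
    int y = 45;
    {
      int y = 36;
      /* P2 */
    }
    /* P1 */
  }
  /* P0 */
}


y declared in the same block as P1
y = 45


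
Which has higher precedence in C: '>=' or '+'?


'+' is additive (level 9); '>=' is relational (level 7)
Higher level binds tighter
'+' has higher precedence than '>='


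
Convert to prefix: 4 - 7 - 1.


left-to-right (same/higher precedence on left): tree is (- (- 4 7) 1)
Prefix: - - 4 7 1


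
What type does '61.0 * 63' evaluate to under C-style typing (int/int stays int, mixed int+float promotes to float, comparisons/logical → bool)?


Operand types: float * int
Rule: mixed int/float promotes to float; int/int stays int
Result type: float


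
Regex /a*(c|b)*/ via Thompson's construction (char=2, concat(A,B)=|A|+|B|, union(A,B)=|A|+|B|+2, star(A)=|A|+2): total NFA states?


Syntax tree has 3 char leaf(s), 1 union(s), 2 star(s)
chars contribute 3×2 = 6; each union adds +2; each star adds +2
Total: 6 + 2 + 4 = 12 states


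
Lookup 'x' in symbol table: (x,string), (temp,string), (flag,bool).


Lookup 'x' → type string


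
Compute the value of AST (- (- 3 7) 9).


Evaluate inner: (- 3 7) = -4
Evaluate root: (- -4 9) = -13
Result: -13


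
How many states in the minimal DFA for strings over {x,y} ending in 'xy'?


Track the longest suffix of input matching a prefix of 'xy': 3 classes (prefixes of length 0..2)
Minimal DFA: 3 states


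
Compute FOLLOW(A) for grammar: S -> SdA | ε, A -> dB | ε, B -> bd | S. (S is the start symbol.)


$ ∈ FOLLOW(S). For each A -> αBβ: add FIRST(β)\{ε} to FOLLOW(B); if β nullable, add FOLLOW(A).
FOLLOW(A) = {$, d}


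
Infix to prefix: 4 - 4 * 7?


'*' binds tighter: tree is (- 4 (* 4 7))
Prefix: - 4 * 4 7


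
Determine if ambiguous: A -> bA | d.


right-linear, alternatives start with distinct terminals 'b' vs 'd': unique leftmost derivation
Unambiguous


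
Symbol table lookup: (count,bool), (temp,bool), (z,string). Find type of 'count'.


Lookup 'count' → type bool


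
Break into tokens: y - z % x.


Scan left to right, longest-match per lexeme
Tokens: ID(y), OP(-), ID(z), OP(%), ID(x)


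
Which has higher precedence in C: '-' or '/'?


'/' is multiplicative (level 10); '-' is additive (level 9)
Higher level binds tighter
'/' has higher precedence than '-'


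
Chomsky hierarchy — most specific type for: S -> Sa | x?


Left-linear: every RHS is a terminal or one nonterminal followed by a terminal
Classification: Type 3 (Regular)


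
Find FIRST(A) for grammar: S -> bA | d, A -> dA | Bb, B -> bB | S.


Per alternative of A: FIRST(dA) = {d}; FIRST(Bb) = {b, d}
FIRST(A) = {b, d}


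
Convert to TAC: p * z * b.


Break into single-operator statements:
t1 = p * z
t2 = t1 * b


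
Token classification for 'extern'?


Pattern: reserved word
Type: KEYWORD


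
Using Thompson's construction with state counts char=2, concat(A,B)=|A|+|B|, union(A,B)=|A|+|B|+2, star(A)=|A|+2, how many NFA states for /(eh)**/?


Syntax tree has 2 char leaf(s), 0 union(s), 2 star(s)
chars contribute 2×2 = 4; each union adds +2; each star adds +2
Total: 4 + 0 + 4 = 8 states


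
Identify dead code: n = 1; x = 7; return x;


n is assigned but never read
Dead: 'n = 1'


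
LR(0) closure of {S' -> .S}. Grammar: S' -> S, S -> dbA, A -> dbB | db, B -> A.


Start: S' -> .S
For each item with dot before a nonterminal B, add B -> .γ for every B-production
Closure: [S' -> .S, S -> .dbA]


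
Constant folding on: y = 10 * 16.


10 * 16 = 160 at compile time
Optimized: y = 160


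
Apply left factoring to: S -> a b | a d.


Common prefix: 'a'
Factored: S -> a S', S' -> b | d


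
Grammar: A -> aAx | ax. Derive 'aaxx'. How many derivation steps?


Derivation: A => aAx => aaxx
Steps: 2


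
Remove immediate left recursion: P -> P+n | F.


Left-recursive alternatives: P+n; non-recursive: F
Introduce P': P -> FP', P' -> +nP' | ε


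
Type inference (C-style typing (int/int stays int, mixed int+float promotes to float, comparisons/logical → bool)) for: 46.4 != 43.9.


Operand types: float != float
Rule: comparison yields bool
Result type: bool


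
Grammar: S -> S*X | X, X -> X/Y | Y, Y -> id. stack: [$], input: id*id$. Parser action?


no handle on stack; shift 'id'
Action: shift


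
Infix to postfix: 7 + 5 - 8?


Left to right (same or higher precedence on left)
Postfix: 7 5 + 8 -


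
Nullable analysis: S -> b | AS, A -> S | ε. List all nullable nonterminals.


A nonterminal is nullable iff some alternative derives ε (directly, or every symbol in it is nullable)
Nullable: {A}


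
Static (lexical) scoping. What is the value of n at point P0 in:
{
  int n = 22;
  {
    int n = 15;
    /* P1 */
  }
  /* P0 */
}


n declared in the same block as P0
n = 22


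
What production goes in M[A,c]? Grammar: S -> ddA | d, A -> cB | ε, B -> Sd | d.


For [A, c]: 'c' ∈ FIRST(cB)
Entry: A -> cB


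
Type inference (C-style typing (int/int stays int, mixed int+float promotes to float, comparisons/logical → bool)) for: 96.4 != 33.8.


Operand types: float != float
Rule: comparison yields bool
Result type: bool


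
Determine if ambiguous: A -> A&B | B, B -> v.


precedence layered via separate nonterminal B: deterministic
Unambiguous


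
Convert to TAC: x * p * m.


Break into single-operator statements:
t1 = x * p
t2 = t1 * m


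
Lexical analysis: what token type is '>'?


Pattern: operator symbol
Type: OPERATOR


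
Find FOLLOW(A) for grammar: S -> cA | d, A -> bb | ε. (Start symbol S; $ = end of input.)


$ ∈ FOLLOW(S). For each A -> αBβ: add FIRST(β)\{ε} to FOLLOW(B); if β nullable, add FOLLOW(A).
FOLLOW(A) = {$}


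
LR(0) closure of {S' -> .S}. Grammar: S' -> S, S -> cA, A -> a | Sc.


Start: S' -> .S
For each item with dot before a nonterminal B, add B -> .γ for every B-production
Closure: [S' -> .S, S -> .cA]


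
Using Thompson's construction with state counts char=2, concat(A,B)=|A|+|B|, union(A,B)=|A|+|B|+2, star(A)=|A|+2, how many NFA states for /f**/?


Syntax tree has 1 char leaf(s), 0 union(s), 2 star(s)
chars contribute 1×2 = 2; each union adds +2; each star adds +2
Total: 2 + 0 + 4 = 6 states


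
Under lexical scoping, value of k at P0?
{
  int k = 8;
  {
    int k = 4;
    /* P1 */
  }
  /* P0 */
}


k declared in the same block as P0
k = 8


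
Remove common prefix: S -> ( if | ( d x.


Common prefix: '('
Factored: S -> ( S', S' -> if | d x


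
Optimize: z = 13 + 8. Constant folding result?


13 + 8 = 21 at compile time
Optimized: z = 21


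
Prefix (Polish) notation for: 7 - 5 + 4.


left-to-right (same/higher precedence on left): tree is (+ (- 7 5) 4)
Prefix: + - 7 5 4


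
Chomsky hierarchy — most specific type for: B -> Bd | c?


Left-linear: every RHS is a terminal or one nonterminal followed by a terminal
Classification: Type 3 (Regular)


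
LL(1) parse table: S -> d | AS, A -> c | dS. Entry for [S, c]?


For [S, c]: 'c' ∈ FIRST(AS)
Entry: S -> AS


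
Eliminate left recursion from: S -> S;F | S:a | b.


Left-recursive alternatives: S;F, S:a; non-recursive: b
Introduce S': S -> bS', S' -> ;FS' | :aS' | ε


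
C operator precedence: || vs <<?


'<<' is shift (level 8); '||' is logical OR (level 1)
Higher level binds tighter
'<<' has higher precedence than '||'


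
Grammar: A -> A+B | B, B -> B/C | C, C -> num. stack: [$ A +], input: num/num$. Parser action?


no handle ('A+' is not any RHS); shift 'num'
Action: shift


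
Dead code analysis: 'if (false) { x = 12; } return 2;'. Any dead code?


condition is constant false, so the whole block is unreachable
Dead: 'if (false) { x = 12; }'


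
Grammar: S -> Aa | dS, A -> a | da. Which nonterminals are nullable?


A nonterminal is nullable iff some alternative derives ε (directly, or every symbol in it is nullable)
Nullable: {}


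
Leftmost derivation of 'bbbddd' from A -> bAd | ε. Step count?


Derivation: A => bAd => bbAdd => bbbAddd => bbbddd
Steps: 4


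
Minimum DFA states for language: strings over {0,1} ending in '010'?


Track the longest suffix of input matching a prefix of '010': 4 classes (prefixes of length 0..3)
Minimal DFA: 4 states


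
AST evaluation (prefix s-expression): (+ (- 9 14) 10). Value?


Evaluate inner: (- 9 14) = -5
Evaluate root: (+ -5 10) = 5
Result: 5


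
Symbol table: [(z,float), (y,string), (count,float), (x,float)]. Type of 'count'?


Lookup 'count' → type float


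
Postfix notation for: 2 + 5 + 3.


Left to right (same or higher precedence on left)
Postfix: 2 5 + 3 +


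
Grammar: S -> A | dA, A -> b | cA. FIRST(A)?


Per alternative of A: FIRST(b) = {b}; FIRST(cA) = {c}
FIRST(A) = {b, c}


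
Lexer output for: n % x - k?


Scan left to right, longest-match per lexeme
Tokens: ID(n), OP(%), ID(x), OP(-), ID(k)


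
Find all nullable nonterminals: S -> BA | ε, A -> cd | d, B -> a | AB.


A nonterminal is nullable iff some alternative derives ε (directly, or every symbol in it is nullable)
Nullable: {S}


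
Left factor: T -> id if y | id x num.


Common prefix: 'id'
Factored: T -> id T', T' -> if y | x num


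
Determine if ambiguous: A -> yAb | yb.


balanced y^n…b^n: each string has a unique parse
Unambiguous


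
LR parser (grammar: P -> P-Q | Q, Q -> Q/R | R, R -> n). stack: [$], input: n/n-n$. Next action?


no handle on stack; shift 'n'
Action: shift


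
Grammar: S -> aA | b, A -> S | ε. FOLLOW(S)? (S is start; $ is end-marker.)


$ ∈ FOLLOW(S). For each A -> αBβ: add FIRST(β)\{ε} to FOLLOW(B); if β nullable, add FOLLOW(A).
FOLLOW(S) = {$}


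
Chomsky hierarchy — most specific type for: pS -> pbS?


LHS has context (more than one symbol) and |LHS| ≤ |RHS|
Classification: Type 1 (Context-Sensitive)


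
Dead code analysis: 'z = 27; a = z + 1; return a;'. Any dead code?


z is read by a's definition; a is returned
No dead code


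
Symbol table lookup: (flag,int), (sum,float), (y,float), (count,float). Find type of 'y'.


Lookup 'y' → type float


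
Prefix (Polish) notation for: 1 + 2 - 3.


left-to-right (same/higher precedence on left): tree is (- (+ 1 2) 3)
Prefix: - + 1 2 3


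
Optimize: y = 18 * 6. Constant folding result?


18 * 6 = 108 at compile time
Optimized: y = 108


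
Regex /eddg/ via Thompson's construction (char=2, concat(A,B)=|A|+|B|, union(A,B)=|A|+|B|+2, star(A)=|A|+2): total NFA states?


Syntax tree has 4 char leaf(s), 0 union(s), 0 star(s)
chars contribute 4×2 = 8; each union adds +2; each star adds +2
Total: 8 + 0 + 0 = 8 states


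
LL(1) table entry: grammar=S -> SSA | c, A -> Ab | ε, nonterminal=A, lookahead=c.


For [A, c]: ε is nullable and 'c' ∈ FOLLOW(A)
Entry: A -> ε


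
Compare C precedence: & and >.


'>' is relational (level 7); '&' is bitwise AND (level 5)
Higher level binds tighter
'>' has higher precedence than '&'


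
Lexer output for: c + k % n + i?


Scan left to right, longest-match per lexeme
Tokens: ID(c), OP(+), ID(k), OP(%), ID(n), OP(+), ID(i)


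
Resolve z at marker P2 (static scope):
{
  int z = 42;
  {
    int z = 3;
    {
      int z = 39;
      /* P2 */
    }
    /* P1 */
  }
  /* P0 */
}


z declared in the same block as P2
z = 39


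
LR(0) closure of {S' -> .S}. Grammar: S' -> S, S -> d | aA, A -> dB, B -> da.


Start: S' -> .S
For each item with dot before a nonterminal B, add B -> .γ for every B-production
Closure: [S' -> .S, S -> .d, S -> .aA]


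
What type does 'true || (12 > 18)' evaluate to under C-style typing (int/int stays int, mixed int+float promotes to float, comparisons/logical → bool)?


Operand types: bool || bool
Rule: logical operators take bool operands and yield bool
Result type: bool


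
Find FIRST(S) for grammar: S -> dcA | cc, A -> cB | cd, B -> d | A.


Per alternative of S: FIRST(dcA) = {d}; FIRST(cc) = {c}
FIRST(S) = {c, d}


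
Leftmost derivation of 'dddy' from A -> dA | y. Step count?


Derivation: A => dA => ddA => dddA => dddy
Steps: 4


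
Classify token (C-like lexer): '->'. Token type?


Pattern: operator symbol
Type: OPERATOR


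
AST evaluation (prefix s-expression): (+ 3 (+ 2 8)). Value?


Evaluate inner: (+ 2 8) = 10
Evaluate root: (+ 3 10) = 13
Result: 13


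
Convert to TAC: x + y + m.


Break into single-operator statements:
t1 = x + y
t2 = t1 + m


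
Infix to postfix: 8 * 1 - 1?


Left to right (same or higher precedence on left)
Postfix: 8 1 * 1 -


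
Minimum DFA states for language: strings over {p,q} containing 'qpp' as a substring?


KMP-style automaton: 3 progress states + 1 absorbing accept = 4
Minimal DFA: 4 states


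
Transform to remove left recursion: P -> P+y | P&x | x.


Left-recursive alternatives: P+y, P&x; non-recursive: x
Introduce P': P -> xP', P' -> +yP' | &xP' | ε


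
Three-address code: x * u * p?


Break into single-operator statements:
t1 = x * u
t2 = t1 * p


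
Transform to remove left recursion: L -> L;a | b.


Left-recursive alternatives: L;a; non-recursive: b
Introduce L': L -> bL', L' -> ;aL' | ε


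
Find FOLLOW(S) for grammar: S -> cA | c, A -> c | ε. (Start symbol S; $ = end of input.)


$ ∈ FOLLOW(S). For each A -> αBβ: add FIRST(β)\{ε} to FOLLOW(B); if β nullable, add FOLLOW(A).
FOLLOW(S) = {$}


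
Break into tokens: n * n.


Scan left to right, longest-match per lexeme
Tokens: ID(n), OP(*), ID(n)


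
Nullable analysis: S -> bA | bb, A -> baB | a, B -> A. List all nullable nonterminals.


A nonterminal is nullable iff some alternative derives ε (directly, or every symbol in it is nullable)
Nullable: {}


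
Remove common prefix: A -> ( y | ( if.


Common prefix: '('
Factored: A -> ( A', A' -> y | if


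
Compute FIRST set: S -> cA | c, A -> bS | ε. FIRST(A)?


Per alternative of A: FIRST(bS) = {b}; FIRST(ε) = {ε}
FIRST(A) = {b, ε}


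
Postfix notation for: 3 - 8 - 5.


Left to right (same or higher precedence on left)
Postfix: 3 8 - 5 -


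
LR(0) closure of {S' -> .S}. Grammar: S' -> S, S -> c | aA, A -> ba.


Start: S' -> .S
For each item with dot before a nonterminal B, add B -> .γ for every B-production
Closure: [S' -> .S, S -> .c, S -> .aA]


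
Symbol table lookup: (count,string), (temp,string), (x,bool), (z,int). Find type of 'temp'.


Lookup 'temp' → type string


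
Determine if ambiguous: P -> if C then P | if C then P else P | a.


dangling else: 'if C then if C then a else a' parses two ways
Ambiguous


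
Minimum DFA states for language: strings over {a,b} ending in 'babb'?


Track the longest suffix of input matching a prefix of 'babb': 5 classes (prefixes of length 0..4)
Minimal DFA: 5 states


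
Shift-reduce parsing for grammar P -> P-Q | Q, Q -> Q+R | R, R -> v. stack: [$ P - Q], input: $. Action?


handle 'P-Q' on top; lookahead ∈ FOLLOW(P) = {-, $}
Action: reduce (P -> P-Q)


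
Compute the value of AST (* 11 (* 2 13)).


Evaluate inner: (* 2 13) = 26
Evaluate root: (* 11 26) = 286
Result: 286


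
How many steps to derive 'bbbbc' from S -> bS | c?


Derivation: S => bS => bbS => bbbS => bbbbS => bbbbc
Steps: 5


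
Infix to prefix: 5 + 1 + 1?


left-to-right (same/higher precedence on left): tree is (+ (+ 5 1) 1)
Prefix: + + 5 1 1


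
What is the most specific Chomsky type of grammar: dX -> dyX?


LHS has context (more than one symbol) and |LHS| ≤ |RHS|
Classification: Type 1 (Context-Sensitive)


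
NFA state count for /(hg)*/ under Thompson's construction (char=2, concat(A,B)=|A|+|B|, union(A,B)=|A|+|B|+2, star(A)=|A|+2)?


Syntax tree has 2 char leaf(s), 0 union(s), 1 star(s)
chars contribute 2×2 = 4; each union adds +2; each star adds +2
Total: 4 + 0 + 2 = 6 states


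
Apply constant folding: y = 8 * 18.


8 * 18 = 144 at compile time
Optimized: y = 144


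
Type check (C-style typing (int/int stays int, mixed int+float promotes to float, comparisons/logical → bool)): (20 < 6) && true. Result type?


Operand types: bool && bool
Rule: logical operators take bool operands and yield bool
Result type: bool


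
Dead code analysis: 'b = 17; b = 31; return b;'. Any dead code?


first assignment to b is overwritten before any read
Dead: 'b = 17'


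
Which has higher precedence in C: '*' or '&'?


'*' is multiplicative (level 10); '&' is bitwise AND (level 5)
Higher level binds tighter
'*' has higher precedence than '&'


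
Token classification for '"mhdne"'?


Pattern: double-quoted sequence
Type: STRING_LITERAL


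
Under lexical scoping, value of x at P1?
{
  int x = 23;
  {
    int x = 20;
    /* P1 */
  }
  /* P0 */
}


x declared in the same block as P1
x = 20


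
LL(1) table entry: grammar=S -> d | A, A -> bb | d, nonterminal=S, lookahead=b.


For [S, b]: 'b' ∈ FIRST(A)
Entry: S -> A


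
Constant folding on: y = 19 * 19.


19 * 19 = 361 at compile time
Optimized: y = 361


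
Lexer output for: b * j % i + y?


Scan left to right, longest-match per lexeme
Tokens: ID(b), OP(*), ID(j), OP(%), ID(i), OP(+), ID(y)


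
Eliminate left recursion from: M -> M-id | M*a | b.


Left-recursive alternatives: M-id, M*a; non-recursive: b
Introduce M': M -> bM', M' -> -idM' | *aM' | ε


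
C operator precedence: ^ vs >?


'>' is relational (level 7); '^' is bitwise XOR (level 4)
Higher level binds tighter
'>' has higher precedence than '^'
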